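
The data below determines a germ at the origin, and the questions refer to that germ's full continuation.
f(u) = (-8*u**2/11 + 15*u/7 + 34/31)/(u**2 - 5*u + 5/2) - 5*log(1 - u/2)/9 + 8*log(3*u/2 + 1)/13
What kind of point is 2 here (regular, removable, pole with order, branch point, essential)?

The point is a logarithmic branch point.

The term (-5/9)*log(1 - u/(2)) has argument 1 - 2/(2) = 0 at 2: a logarithmic (infinitely-sheeted) branch point; the remaining terms are analytic or single-valued there.


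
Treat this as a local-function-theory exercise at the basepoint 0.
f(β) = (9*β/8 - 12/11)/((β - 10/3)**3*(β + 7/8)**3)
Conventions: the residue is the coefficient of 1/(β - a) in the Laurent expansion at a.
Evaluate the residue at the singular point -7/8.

The residue is -153404928/115611105511.

At the order-3 pole -7/8 set g(β) = (β - (-7/8))^3*f(β) = (9*β/8 - 12/11)/(β - 10/3)**3.
Order-3 pole: residue = g''(a)/2; g''(-7/8) = -306809856/115611105511, so the residue is -153404928/115611105511.


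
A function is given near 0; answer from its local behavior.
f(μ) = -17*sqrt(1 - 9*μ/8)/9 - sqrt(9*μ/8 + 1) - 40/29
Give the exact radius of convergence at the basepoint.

The radius of convergence is 8/9.

Branch term (-17/9)*sqrt(1 - μ/(8/9)): its argument vanishes at μ = 8/9, a square-root branch point, modulus 8/9.
Branch term (-1)*sqrt(1 - μ/(-8/9)): its argument vanishes at μ = -8/9, a square-root branch point, modulus 8/9.
The radius of convergence is the smallest modulus among the singular points: 8/9.


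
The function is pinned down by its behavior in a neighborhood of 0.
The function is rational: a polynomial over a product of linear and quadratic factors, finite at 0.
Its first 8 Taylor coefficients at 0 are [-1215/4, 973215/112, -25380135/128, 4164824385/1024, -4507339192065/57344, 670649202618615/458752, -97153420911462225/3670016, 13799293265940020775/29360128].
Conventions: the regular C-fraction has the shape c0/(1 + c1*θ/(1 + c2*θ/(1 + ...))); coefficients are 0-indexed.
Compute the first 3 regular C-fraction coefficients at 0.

Taylor coefficients (read off): a_0 = -1215/4, a_1 = 973215/112, a_2 = -25380135/128.
c0 = a_0 = -1215/4. Peel one level at a time: if S = 1 + c*θ/S' with S'(0) = 1, then c is the θ-coefficient of S and S' = c*θ/(S - 1).
S_1 = c0/f = 1 + (801/28)*θ + (259641/1568)*θ^2 + ...; c1 = 801/28.
S_2 = c1*θ/(S_1 - 1) = 1 + (-28849/4984)*θ + ...; c2 = -28849/4984.

The regular C-fraction coefficients are [-1215/4, 801/28, -28849/4984].


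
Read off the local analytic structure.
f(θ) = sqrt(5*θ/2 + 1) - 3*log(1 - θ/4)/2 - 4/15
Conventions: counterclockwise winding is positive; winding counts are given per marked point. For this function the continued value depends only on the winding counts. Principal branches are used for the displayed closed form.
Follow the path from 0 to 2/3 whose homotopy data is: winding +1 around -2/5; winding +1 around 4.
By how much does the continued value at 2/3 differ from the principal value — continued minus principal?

Continued minus principal equals (-(4/3)*sqrt(6)) - ((3)*pi)*i.

The rational part is single-valued and drops out of the difference; each branch term changes only by its own monodromy.
(1)*sqrt(1 - θ/(-2/5)): winding +1 is odd, the square root flips sign, contributing -2*(1)*sqrt(1 - (2/3)/(-2/5)) = -2*(1)*sqrt(8/3) = -(4/3)*sqrt(6).
(-3/2)*log(1 - θ/(4)): each positive loop around 4 adds 2*pi*i to the log, so winding +1 contributes (-3/2)*(1)*2*pi*i = -(3)*pi*i.
Summing the contributions at θ = 2/3 gives (-(4/3)*sqrt(6)) - ((3)*pi)*i.


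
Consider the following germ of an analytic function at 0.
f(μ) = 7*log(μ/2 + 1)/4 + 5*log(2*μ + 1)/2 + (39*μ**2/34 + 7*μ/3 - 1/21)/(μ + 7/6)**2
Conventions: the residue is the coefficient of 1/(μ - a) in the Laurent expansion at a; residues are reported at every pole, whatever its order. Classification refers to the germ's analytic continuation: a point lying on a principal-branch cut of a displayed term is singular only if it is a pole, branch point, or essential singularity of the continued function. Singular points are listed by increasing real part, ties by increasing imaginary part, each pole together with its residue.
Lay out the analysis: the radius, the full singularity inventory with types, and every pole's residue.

Radius of convergence at 0: 1/2.
At -2: a logarithmic branch point.
At -7/6: a pole of order 2; residue -35/102.
At -1/2: a logarithmic branch point.

Denominator factor (μ + 7/6)^2: pole of order 2 at -7/6, modulus 7/6.
Branch term (7/4)*log(1 - μ/(-2)): its argument vanishes at μ = -2, a logarithmic branch point, modulus 2.
Branch term (5/2)*log(1 - μ/(-1/2)): its argument vanishes at μ = -1/2, a logarithmic branch point, modulus 1/2.
The radius of convergence is the smallest modulus among the singular points: 1/2.
The branch terms are analytic at -7/6 and contribute nothing to the residue; only the rational part matters.
At the order-2 pole -7/6 set g(μ) = (μ - (-7/6))^2*(rational part) = 39*μ**2/34 + 7*μ/3 - 1/21.
Order-2 pole: residue = g'(a); g'(-7/6) = -35/102, so the residue is -35/102.
List the singular points by increasing real part (a conjugate pair: the negative imaginary part first).


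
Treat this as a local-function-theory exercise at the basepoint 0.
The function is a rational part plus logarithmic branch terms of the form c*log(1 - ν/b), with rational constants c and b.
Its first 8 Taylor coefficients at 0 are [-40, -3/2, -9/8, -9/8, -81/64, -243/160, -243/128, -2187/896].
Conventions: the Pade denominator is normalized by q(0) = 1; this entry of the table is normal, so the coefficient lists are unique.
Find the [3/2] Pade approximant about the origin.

Taylor coefficients needed (read off): a_0 = -40, a_1 = -3/2, a_2 = -9/8, a_3 = -9/8, a_4 = -81/64, a_5 = -243/160.
Write the denominator as Q(ν) = 1 + q1*ν + q2*ν^2. Requiring Q*f - P = O(ν^6) with deg P <= 3 kills the coefficients of ν^4..ν^5 in Q*f:
  ν^4: a_4 + q1*a_3 + q2*a_2 = 0, i.e. -81/64 + (-9/8)*q1 + (-9/8)*q2 = 0.
  ν^5: a_5 + q1*a_4 + q2*a_3 = 0, i.e. -243/160 + (-81/64)*q1 + (-9/8)*q2 = 0.
Solving this linear system: q1 = -9/5, q2 = 27/40.
The numerator is Q*f truncated at degree 3: P0 = a_0 = -40; P1 = a_1 + q1*a_0 = 141/2; P2 = a_2 + q1*a_1 + q2*a_0 = -1017/40; P3 = a_3 + q1*a_2 + q2*a_1 = -9/80.

The Pade approximant has numerator coefficients [-40, 141/2, -1017/40, -9/80]; denominator coefficients [1, -9/5, 27/40].


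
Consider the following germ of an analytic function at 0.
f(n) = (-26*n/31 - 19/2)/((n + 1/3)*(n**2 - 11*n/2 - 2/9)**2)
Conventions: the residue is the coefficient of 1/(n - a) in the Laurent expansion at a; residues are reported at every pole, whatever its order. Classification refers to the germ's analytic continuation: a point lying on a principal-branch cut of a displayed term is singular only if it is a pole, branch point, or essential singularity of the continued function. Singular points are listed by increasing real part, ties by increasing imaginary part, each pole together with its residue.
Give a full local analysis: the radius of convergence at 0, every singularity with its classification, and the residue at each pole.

Denominator factor (n + 1/3): pole of order 1 at -1/3, modulus 1/3.
Denominator factor (n**2 - 11*n/2 - 2/9)^2: discriminant 1121/36, real irrational roots 11/4 + (1/12)*sqrt(1121) and 11/4 - (1/12)*sqrt(1121); poles of order 2, moduli 11/4 + (1/12)*sqrt(1121) and -11/4 + (1/12)*sqrt(1121).
The radius of convergence is the smallest modulus among the singular points: -11/4 + (1/12)*sqrt(1121).
At the order-1 pole -1/3 set g(n) = (n - (-1/3))*f(n) = (-26*n/31 - 19/2)/(n**2 - 11*n/2 - 2/9)**2.
Simple pole: residue = g(a) at a = -1/3, which is -92610/29791.
The factor n**2 - 11*n/2 - 2/9 splits as (n - a)(n - a') with a = 11/4 - (1/12)*sqrt(1121), a' = 11/4 + (1/12)*sqrt(1121). At the order-2 pole a set g(n) = (n - a)^2*f(n) = [(-26*n/31 - 19/2)/(n + 1/3)] / (n - a')^2.
Order-2 pole: residue = g'(a); g'(11/4 - (1/12)*sqrt(1121)) = 46305/29791 + (1697351193/37436592031)*sqrt(1121), so the residue is 46305/29791 + (1697351193/37436592031)*sqrt(1121).
The factor n**2 - 11*n/2 - 2/9 splits as (n - a)(n - a') with a = 11/4 + (1/12)*sqrt(1121), a' = 11/4 - (1/12)*sqrt(1121). At the order-2 pole a set g(n) = (n - a)^2*f(n) = [(-26*n/31 - 19/2)/(n + 1/3)] / (n - a')^2.
Order-2 pole: residue = g'(a); g'(11/4 + (1/12)*sqrt(1121)) = 46305/29791 - (1697351193/37436592031)*sqrt(1121), so the residue is 46305/29791 - (1697351193/37436592031)*sqrt(1121).
List the singular points by increasing real part (a conjugate pair: the negative imaginary part first).

Radius of convergence at 0: -11/4 + (1/12)*sqrt(1121).
At -1/3: a pole of order 1; residue -92610/29791.
At 11/4 - (1/12)*sqrt(1121): a pole of order 2; residue 46305/29791 + (1697351193/37436592031)*sqrt(1121).
At 11/4 + (1/12)*sqrt(1121): a pole of order 2; residue 46305/29791 - (1697351193/37436592031)*sqrt(1121).


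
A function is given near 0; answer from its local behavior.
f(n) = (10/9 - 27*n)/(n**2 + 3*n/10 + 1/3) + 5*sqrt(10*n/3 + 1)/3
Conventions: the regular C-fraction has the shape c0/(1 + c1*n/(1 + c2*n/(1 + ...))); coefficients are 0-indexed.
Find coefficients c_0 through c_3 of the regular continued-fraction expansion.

Taylor coefficients (expand at 0): a_0 = 5, a_1 = -731/9, a_2 = 17087/270, a_3 = 797113/4050.
c0 = a_0 = 5. Peel one level at a time: if S = 1 + c*n/S' with S'(0) = 1, then c is the n-coefficient of S and S' = c*n/(S - 1).
S_1 = c0/f = 1 + (731/45)*n + (1017461/4050)*n^2 + ...; c1 = 731/45.
S_2 = c1*n/(S_1 - 1) = 1 + (-1017461/65790)*n + (58293791/19236996)*n^2 + ...; c2 = -1017461/65790.
S_3 = c2*n/(S_2 - 1) = 1 + (291468955/1487527982)*n + ...; c3 = 291468955/1487527982.

The regular C-fraction coefficients are [5, 731/45, -1017461/65790, 291468955/1487527982].


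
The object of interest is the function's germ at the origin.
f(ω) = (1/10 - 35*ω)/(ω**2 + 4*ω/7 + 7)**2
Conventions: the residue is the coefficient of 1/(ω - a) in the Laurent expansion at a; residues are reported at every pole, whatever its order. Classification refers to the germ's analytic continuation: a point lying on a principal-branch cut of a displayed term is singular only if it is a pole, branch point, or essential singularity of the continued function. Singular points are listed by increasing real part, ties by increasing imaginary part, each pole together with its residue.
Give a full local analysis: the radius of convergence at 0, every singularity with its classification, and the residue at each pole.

Radius of convergence at 0: sqrt(7).
At (-2/7) - ((1/7)*sqrt(339))*i: a pole of order 2; residue ((34643/4596840)*sqrt(339))*i.
At (-2/7) + ((1/7)*sqrt(339))*i: a pole of order 2; residue -((34643/4596840)*sqrt(339))*i.

Denominator factor (ω**2 + 4*ω/7 + 7)^2: discriminant -1356/49, complex-conjugate roots (-2/7) + ((1/7)*sqrt(339))*i and (-2/7) - ((1/7)*sqrt(339))*i; poles of order 2, moduli sqrt(7) and sqrt(7).
The radius of convergence is the smallest modulus among the singular points: sqrt(7).
The factor ω**2 + 4*ω/7 + 7 splits as (ω - a)(ω - a') with a = (-2/7) - ((1/7)*sqrt(339))*i, a' = (-2/7) + ((1/7)*sqrt(339))*i. At the order-2 pole a set g(ω) = (ω - a)^2*f(ω) = [1/10 - 35*ω] / (ω - a')^2.
Order-2 pole: residue = g'(a); g'((-2/7) - ((1/7)*sqrt(339))*i) = ((34643/4596840)*sqrt(339))*i, so the residue is ((34643/4596840)*sqrt(339))*i.
The factor ω**2 + 4*ω/7 + 7 splits as (ω - a)(ω - a') with a = (-2/7) + ((1/7)*sqrt(339))*i, a' = (-2/7) - ((1/7)*sqrt(339))*i. At the order-2 pole a set g(ω) = (ω - a)^2*f(ω) = [1/10 - 35*ω] / (ω - a')^2.
Order-2 pole: residue = g'(a); g'((-2/7) + ((1/7)*sqrt(339))*i) = -((34643/4596840)*sqrt(339))*i, so the residue is -((34643/4596840)*sqrt(339))*i.
List the singular points by increasing real part (a conjugate pair: the negative imaginary part first).


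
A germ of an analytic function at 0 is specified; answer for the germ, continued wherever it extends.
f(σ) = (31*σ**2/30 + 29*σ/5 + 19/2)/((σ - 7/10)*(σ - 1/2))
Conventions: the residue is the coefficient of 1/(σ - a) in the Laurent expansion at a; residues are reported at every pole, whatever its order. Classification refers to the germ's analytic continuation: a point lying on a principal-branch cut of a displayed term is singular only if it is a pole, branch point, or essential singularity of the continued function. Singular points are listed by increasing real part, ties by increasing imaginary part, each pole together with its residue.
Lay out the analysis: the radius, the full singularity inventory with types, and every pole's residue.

Denominator factor (σ - 1/2): pole of order 1 at 1/2, modulus 1/2.
Denominator factor (σ - 7/10): pole of order 1 at 7/10, modulus 7/10.
The radius of convergence is the smallest modulus among the singular points: 1/2.
At the order-1 pole 1/2 set g(σ) = (σ - (1/2))*f(σ) = (31*σ**2/30 + 29*σ/5 + 19/2)/(σ - 7/10).
Simple pole: residue = g(a) at a = 1/2, which is -1519/24.
At the order-1 pole 7/10 set g(σ) = (σ - (7/10))*f(σ) = (31*σ**2/30 + 29*σ/5 + 19/2)/(σ - 1/2).
Simple pole: residue = g(a) at a = 7/10, which is 42199/600.
List the singular points by increasing real part (a conjugate pair: the negative imaginary part first).

Radius of convergence at 0: 1/2.
At 1/2: a pole of order 1; residue -1519/24.
At 7/10: a pole of order 1; residue 42199/600.


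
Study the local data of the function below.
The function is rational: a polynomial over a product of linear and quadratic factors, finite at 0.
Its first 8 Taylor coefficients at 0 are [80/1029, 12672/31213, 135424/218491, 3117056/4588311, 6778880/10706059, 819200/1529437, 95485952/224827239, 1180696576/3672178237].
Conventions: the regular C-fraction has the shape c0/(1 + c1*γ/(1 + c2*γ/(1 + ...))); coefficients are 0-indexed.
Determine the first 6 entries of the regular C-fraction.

The regular C-fraction coefficients are [80/1029, -2376/455, 166454/45045, -10261810/57676311, 8790966272/45987827893, -332908/1657677].

Taylor coefficients (read off): a_0 = 80/1029, a_1 = 12672/31213, a_2 = 135424/218491, a_3 = 3117056/4588311, a_4 = 6778880/10706059, a_5 = 819200/1529437.
c0 = a_0 = 80/1029. Peel one level at a time: if S = 1 + c*γ/S' with S'(0) = 1, then c is the γ-coefficient of S and S' = c*γ/(S - 1).
S_1 = c0/f = 1 + (-2376/455)*γ + (3994896/207025)*γ^2 + ...; c1 = -2376/455.
S_2 = c1*γ/(S_1 - 1) = 1 + (166454/45045)*γ + (315748/480249)*γ^2 + ...; c2 = 166454/45045.
S_3 = c2*γ/(S_2 - 1) = 1 + (-10261810/57676311)*γ + (103893237760/3054689486289)*γ^2 + ...; c3 = -10261810/57676311.
S_4 = c3*γ/(S_3 - 1) = 1 + (8790966272/45987827893)*γ + (35163865088/915964345443)*γ^2 + ...; c4 = 8790966272/45987827893.
S_5 = c4*γ/(S_4 - 1) = 1 + (-332908/1657677)*γ + ...; c5 = -332908/1657677.


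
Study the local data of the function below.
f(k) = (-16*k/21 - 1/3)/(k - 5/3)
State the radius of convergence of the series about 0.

The radius of convergence is 5/3.

Denominator factor (k - 5/3): pole of order 1 at 5/3, modulus 5/3.
The radius of convergence is the smallest modulus among the singular points: 5/3.


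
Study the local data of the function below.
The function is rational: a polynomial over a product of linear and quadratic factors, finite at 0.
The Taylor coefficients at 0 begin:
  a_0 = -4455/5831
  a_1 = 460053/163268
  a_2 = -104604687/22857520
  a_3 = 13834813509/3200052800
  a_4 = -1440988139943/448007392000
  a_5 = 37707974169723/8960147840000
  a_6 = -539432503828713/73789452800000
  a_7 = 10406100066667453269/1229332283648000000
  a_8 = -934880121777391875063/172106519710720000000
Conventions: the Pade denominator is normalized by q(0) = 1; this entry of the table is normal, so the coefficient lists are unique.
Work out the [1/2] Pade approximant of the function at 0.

The Pade approximant has numerator coefficients [-4455/5831, 10673707869/9134762966]; denominator coefficients [1, 304364191/140992740, 58379158799/29608475400].

Taylor coefficients needed (read off): a_0 = -4455/5831, a_1 = 460053/163268, a_2 = -104604687/22857520, a_3 = 13834813509/3200052800.
Write the denominator as Q(z) = 1 + q1*z + q2*z^2. Requiring Q*f - P = O(z^4) with deg P <= 1 kills the coefficients of z^2..z^3 in Q*f:
  z^2: a_2 + q1*a_1 + q2*a_0 = 0, i.e. -104604687/22857520 + (460053/163268)*q1 + (-4455/5831)*q2 = 0.
  z^3: a_3 + q1*a_2 + q2*a_1 = 0, i.e. 13834813509/3200052800 + (-104604687/22857520)*q1 + (460053/163268)*q2 = 0.
Solving this linear system: q1 = 304364191/140992740, q2 = 58379158799/29608475400.
The numerator is Q*f truncated at degree 1: P0 = a_0 = -4455/5831; P1 = a_1 + q1*a_0 = 10673707869/9134762966.


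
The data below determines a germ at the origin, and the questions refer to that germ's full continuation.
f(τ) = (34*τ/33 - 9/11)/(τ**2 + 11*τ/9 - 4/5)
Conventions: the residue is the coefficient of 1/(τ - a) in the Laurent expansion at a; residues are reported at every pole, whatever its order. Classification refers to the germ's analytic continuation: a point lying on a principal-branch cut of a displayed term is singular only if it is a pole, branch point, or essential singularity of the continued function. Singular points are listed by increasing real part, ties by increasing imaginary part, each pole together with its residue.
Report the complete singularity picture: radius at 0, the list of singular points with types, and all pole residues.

Radius of convergence at 0: -11/18 + (1/90)*sqrt(9505).
At -11/18 - (1/90)*sqrt(9505): a pole of order 1; residue 17/33 + (430/62733)*sqrt(9505).
At -11/18 + (1/90)*sqrt(9505): a pole of order 1; residue 17/33 - (430/62733)*sqrt(9505).

Denominator factor (τ**2 + 11*τ/9 - 4/5): discriminant 1901/405, real irrational roots -11/18 + (1/90)*sqrt(9505) and -11/18 - (1/90)*sqrt(9505); poles of order 1, moduli -11/18 + (1/90)*sqrt(9505) and 11/18 + (1/90)*sqrt(9505).
The radius of convergence is the smallest modulus among the singular points: -11/18 + (1/90)*sqrt(9505).
The factor τ**2 + 11*τ/9 - 4/5 splits as (τ - a)(τ - a') with a = -11/18 - (1/90)*sqrt(9505), a' = -11/18 + (1/90)*sqrt(9505). At the order-1 pole a set g(τ) = (τ - a)*f(τ) = [34*τ/33 - 9/11] / (τ - a').
Simple pole: residue = g(a) at a = -11/18 - (1/90)*sqrt(9505), which is 17/33 + (430/62733)*sqrt(9505).
The factor τ**2 + 11*τ/9 - 4/5 splits as (τ - a)(τ - a') with a = -11/18 + (1/90)*sqrt(9505), a' = -11/18 - (1/90)*sqrt(9505). At the order-1 pole a set g(τ) = (τ - a)*f(τ) = [34*τ/33 - 9/11] / (τ - a').
Simple pole: residue = g(a) at a = -11/18 + (1/90)*sqrt(9505), which is 17/33 - (430/62733)*sqrt(9505).
List the singular points by increasing real part (a conjugate pair: the negative imaginary part first).


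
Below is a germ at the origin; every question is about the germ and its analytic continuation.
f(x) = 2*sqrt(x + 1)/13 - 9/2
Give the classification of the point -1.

The point is an algebraic (square-root) branch point.

The term (2/13)*sqrt(1 - x/(-1)) has argument 1 - -1/(-1) = 0 at -1: a square-root (algebraic, two-sheeted) branch point; the remaining terms are analytic or single-valued there.


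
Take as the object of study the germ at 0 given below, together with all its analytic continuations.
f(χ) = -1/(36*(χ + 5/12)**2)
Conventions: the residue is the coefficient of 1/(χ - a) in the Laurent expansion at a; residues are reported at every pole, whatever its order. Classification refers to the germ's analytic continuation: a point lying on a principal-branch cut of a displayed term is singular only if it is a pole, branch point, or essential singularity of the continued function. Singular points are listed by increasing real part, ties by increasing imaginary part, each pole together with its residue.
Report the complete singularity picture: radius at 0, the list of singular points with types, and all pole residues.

Denominator factor (χ + 5/12)^2: pole of order 2 at -5/12, modulus 5/12.
The radius of convergence is the smallest modulus among the singular points: 5/12.
At the order-2 pole -5/12 set g(χ) = (χ - (-5/12))^2*f(χ) = -1/36.
Order-2 pole: residue = g'(a); g'(-5/12) = 0, so the residue is 0.

Radius of convergence at 0: 5/12.
At -5/12: a pole of order 2; residue 0.


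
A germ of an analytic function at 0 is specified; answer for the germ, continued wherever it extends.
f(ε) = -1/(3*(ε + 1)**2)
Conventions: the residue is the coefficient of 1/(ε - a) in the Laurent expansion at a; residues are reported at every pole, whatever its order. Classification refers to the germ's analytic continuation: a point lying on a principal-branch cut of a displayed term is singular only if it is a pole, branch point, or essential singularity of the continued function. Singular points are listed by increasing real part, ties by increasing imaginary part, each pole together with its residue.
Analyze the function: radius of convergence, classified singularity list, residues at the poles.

Denominator factor (ε + 1)^2: pole of order 2 at -1, modulus 1.
The radius of convergence is the smallest modulus among the singular points: 1.
At the order-2 pole -1 set g(ε) = (ε - (-1))^2*f(ε) = -1/3.
Order-2 pole: residue = g'(a); g'(-1) = 0, so the residue is 0.

Radius of convergence at 0: 1.
At -1: a pole of order 2; residue 0.


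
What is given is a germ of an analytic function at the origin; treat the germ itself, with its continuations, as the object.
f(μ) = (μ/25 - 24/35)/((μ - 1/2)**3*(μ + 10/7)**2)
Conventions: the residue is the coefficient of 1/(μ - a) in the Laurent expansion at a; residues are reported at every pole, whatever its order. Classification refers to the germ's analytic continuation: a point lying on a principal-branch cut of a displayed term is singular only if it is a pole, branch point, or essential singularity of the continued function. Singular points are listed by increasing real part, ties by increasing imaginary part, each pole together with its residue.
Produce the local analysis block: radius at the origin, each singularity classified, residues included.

Denominator factor (μ + 10/7)^2: pole of order 2 at -10/7, modulus 10/7.
Denominator factor (μ - 1/2)^3: pole of order 3 at 1/2, modulus 1/2.
The radius of convergence is the smallest modulus among the singular points: 1/2.
At the order-2 pole -10/7 set g(μ) = (μ - (-10/7))^2*f(μ) = (μ/25 - 24/35)/(μ - 1/2)**3.
Order-2 pole: residue = g'(a); g'(-10/7) = 688744/4428675, so the residue is 688744/4428675.
At the order-3 pole 1/2 set g(μ) = (μ - (1/2))^3*f(μ) = (μ/25 - 24/35)/(μ + 10/7)**2.
Order-3 pole: residue = g''(a)/2; g''(1/2) = -1377488/4428675, so the residue is -688744/4428675.
List the singular points by increasing real part (a conjugate pair: the negative imaginary part first).

Radius of convergence at 0: 1/2.
At -10/7: a pole of order 2; residue 688744/4428675.
At 1/2: a pole of order 3; residue -688744/4428675.


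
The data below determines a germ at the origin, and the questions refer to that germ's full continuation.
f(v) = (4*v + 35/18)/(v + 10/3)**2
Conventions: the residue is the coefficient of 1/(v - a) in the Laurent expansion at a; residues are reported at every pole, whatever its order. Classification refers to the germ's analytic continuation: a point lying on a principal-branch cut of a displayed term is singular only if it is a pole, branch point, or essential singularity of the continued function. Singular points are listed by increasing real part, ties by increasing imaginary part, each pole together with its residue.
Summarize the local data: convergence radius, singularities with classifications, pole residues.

Denominator factor (v + 10/3)^2: pole of order 2 at -10/3, modulus 10/3.
The radius of convergence is the smallest modulus among the singular points: 10/3.
At the order-2 pole -10/3 set g(v) = (v - (-10/3))^2*f(v) = 4*v + 35/18.
Order-2 pole: residue = g'(a); g'(-10/3) = 4, so the residue is 4.

Radius of convergence at 0: 10/3.
At -10/3: a pole of order 2; residue 4.


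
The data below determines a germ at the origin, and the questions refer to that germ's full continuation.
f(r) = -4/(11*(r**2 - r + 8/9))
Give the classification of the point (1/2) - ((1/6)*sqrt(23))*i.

The denominator factor r**2 - r + 8/9 vanishes at (1/2) - ((1/6)*sqrt(23))*i and appears to the power 1; the numerator there equals -4/11, nonzero, and no other factor vanishes.
Hence a pole whose order is the multiplicity, 1.

The point is a pole of order 1.


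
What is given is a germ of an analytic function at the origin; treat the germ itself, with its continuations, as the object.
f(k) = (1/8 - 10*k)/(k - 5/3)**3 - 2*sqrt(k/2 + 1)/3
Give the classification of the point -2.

The point is an algebraic (square-root) branch point.

The term (-2/3)*sqrt(1 - k/(-2)) has argument 1 - -2/(-2) = 0 at -2: a square-root (algebraic, two-sheeted) branch point; the remaining terms are analytic or single-valued there.


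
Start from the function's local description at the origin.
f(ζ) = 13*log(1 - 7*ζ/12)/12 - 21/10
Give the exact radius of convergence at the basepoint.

Branch term (13/12)*log(1 - ζ/(12/7)): its argument vanishes at ζ = 12/7, a logarithmic branch point, modulus 12/7.
The radius of convergence is the smallest modulus among the singular points: 12/7.

The radius of convergence is 12/7.


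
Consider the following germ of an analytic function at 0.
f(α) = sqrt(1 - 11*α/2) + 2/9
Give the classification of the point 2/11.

The point is an algebraic (square-root) branch point.

The term (1)*sqrt(1 - α/(2/11)) has argument 1 - 2/11/(2/11) = 0 at 2/11: a square-root (algebraic, two-sheeted) branch point; the remaining terms are analytic or single-valued there.


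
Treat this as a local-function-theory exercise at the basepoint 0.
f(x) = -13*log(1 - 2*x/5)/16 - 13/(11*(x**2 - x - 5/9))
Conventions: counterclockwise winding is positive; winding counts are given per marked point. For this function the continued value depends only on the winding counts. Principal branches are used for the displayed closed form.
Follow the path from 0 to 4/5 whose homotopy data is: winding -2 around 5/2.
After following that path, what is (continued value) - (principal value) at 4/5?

Continued minus principal equals (13/4)*pi*i.

The rational part is single-valued and drops out of the difference; each branch term changes only by its own monodromy.
(-13/16)*log(1 - x/(5/2)): each positive loop around 5/2 adds 2*pi*i to the log, so winding -2 contributes (-13/16)*(-2)*2*pi*i = (13/4)*pi*i.
Summing the contributions at x = 4/5 gives (13/4)*pi*i.


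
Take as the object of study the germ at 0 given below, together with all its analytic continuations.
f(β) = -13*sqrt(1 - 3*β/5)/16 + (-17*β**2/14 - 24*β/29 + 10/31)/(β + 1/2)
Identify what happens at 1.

Denominator factors: β + 1/2 = 3/2 at β = 1 — none vanishes.
Branch term sqrt(1 - β/(5/3)): argument at 1 is 2/5, nonzero, so 1 is not its branch point (a point on a principal cut is still regular for the continued germ).
So the germ continues analytically to 1.

The point is a regular point.


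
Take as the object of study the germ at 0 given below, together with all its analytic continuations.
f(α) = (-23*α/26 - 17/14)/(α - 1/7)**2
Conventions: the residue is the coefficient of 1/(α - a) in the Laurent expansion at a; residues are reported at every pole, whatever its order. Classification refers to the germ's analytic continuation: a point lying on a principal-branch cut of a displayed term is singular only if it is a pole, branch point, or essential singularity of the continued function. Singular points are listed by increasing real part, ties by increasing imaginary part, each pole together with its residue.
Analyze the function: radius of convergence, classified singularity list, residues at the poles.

Denominator factor (α - 1/7)^2: pole of order 2 at 1/7, modulus 1/7.
The radius of convergence is the smallest modulus among the singular points: 1/7.
At the order-2 pole 1/7 set g(α) = (α - (1/7))^2*f(α) = -23*α/26 - 17/14.
Order-2 pole: residue = g'(a); g'(1/7) = -23/26, so the residue is -23/26.

Radius of convergence at 0: 1/7.
At 1/7: a pole of order 2; residue -23/26.


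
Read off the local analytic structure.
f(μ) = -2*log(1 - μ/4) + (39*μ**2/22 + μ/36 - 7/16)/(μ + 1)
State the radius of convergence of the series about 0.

The radius of convergence is 1.

Denominator factor (μ + 1): pole of order 1 at -1, modulus 1.
Branch term (-2)*log(1 - μ/(4)): its argument vanishes at μ = 4, a logarithmic branch point, modulus 4.
The radius of convergence is the smallest modulus among the singular points: 1.


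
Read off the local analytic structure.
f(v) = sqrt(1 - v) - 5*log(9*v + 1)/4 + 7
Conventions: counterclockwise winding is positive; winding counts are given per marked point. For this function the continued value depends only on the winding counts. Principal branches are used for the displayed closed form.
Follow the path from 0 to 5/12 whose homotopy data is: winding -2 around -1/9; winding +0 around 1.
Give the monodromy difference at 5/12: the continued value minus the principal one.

The rational part is single-valued and drops out of the difference; each branch term changes only by its own monodromy.
(-5/4)*log(1 - v/(-1/9)): each positive loop around -1/9 adds 2*pi*i to the log, so winding -2 contributes (-5/4)*(-2)*2*pi*i = (5)*pi*i.
(1)*sqrt(1 - v/(1)): winding +0 is even, the square root returns to the same sheet, contribution 0.
Summing the contributions at v = 5/12 gives (5)*pi*i.

Continued minus principal equals (5)*pi*i.


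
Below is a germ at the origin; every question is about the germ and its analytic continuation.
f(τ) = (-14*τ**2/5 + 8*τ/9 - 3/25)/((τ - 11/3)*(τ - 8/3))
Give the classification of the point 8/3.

The point is a pole of order 1.

The denominator factor τ - 8/3 vanishes at 8/3 and appears to the power 1; the numerator there equals -11921/675, nonzero, and no other factor vanishes.
Hence a pole whose order is the multiplicity, 1.


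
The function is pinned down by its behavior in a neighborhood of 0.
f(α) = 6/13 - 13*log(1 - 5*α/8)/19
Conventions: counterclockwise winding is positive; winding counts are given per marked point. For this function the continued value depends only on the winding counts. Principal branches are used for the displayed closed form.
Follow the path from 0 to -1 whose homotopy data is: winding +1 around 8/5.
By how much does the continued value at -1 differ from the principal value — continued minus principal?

The rational part is single-valued and drops out of the difference; each branch term changes only by its own monodromy.
(-13/19)*log(1 - α/(8/5)): each positive loop around 8/5 adds 2*pi*i to the log, so winding +1 contributes (-13/19)*(1)*2*pi*i = -(26/19)*pi*i.
Summing the contributions at α = -1 gives -(26/19)*pi*i.

Continued minus principal equals -(26/19)*pi*i.


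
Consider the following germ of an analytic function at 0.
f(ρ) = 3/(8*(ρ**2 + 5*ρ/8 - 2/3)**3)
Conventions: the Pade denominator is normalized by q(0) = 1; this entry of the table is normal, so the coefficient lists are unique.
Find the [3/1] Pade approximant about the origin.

The Pade approximant has numerator coefficients [-81/64, -393039/1300480, -13351149/4161536, 8256411/166461440]; denominator coefficients [1, -156893/60960].

Taylor coefficients needed (expand at 0): a_0 = -81/64, a_1 = -3645/1024, a_2 = -101331/8192, a_3 = -4166235/131072, a_4 = -343124991/4194304.
Write the denominator as Q(ρ) = 1 + q1*ρ. Requiring Q*f - P = O(ρ^5) with deg P <= 3 kills the coefficients of ρ^4..ρ^4 in Q*f:
  ρ^4: a_4 + q1*a_3 = 0, i.e. -343124991/4194304 + (-4166235/131072)*q1 = 0.
Solving this linear system: q1 = -156893/60960.
The numerator is Q*f truncated at degree 3: P0 = a_0 = -81/64; P1 = a_1 + q1*a_0 = -393039/1300480; P2 = a_2 + q1*a_1 = -13351149/4161536; P3 = a_3 + q1*a_2 = 8256411/166461440.


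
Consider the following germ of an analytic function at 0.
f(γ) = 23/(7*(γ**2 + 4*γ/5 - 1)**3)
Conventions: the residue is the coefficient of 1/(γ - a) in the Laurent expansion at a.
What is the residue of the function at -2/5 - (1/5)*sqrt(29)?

The factor γ**2 + 4*γ/5 - 1 splits as (γ - a)(γ - a') with a = -2/5 - (1/5)*sqrt(29), a' = -2/5 + (1/5)*sqrt(29). At the order-3 pole a set g(γ) = (γ - a)^3*f(γ) = [23/7] / (γ - a')^3.
Order-3 pole: residue = g''(a)/2; g''(-2/5 - (1/5)*sqrt(29)) = -(215625/1365784)*sqrt(29), so the residue is -(215625/2731568)*sqrt(29).

The residue is -(215625/2731568)*sqrt(29).


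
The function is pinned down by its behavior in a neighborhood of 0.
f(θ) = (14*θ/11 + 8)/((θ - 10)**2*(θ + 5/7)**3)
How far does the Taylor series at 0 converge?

The radius of convergence is 5/7.

Denominator factor (θ + 5/7)^3: pole of order 3 at -5/7, modulus 5/7.
Denominator factor (θ - 10)^2: pole of order 2 at 10, modulus 10.
The radius of convergence is the smallest modulus among the singular points: 5/7.


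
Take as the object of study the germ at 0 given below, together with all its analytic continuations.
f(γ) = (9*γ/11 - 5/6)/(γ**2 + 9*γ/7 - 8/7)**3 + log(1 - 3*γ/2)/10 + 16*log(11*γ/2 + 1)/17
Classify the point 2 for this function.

The point is a regular point.

Denominator factors: γ**2 + 9*γ/7 - 8/7 = 38/7 at γ = 2 — none vanishes.
Branch term log(1 - γ/(-2/11)): argument at 2 is 12, nonzero, so 2 is not its branch point (a point on a principal cut is still regular for the continued germ).
Branch term log(1 - γ/(2/3)): argument at 2 is -2, nonzero, so 2 is not its branch point (a point on a principal cut is still regular for the continued germ).
So the germ continues analytically to 2.


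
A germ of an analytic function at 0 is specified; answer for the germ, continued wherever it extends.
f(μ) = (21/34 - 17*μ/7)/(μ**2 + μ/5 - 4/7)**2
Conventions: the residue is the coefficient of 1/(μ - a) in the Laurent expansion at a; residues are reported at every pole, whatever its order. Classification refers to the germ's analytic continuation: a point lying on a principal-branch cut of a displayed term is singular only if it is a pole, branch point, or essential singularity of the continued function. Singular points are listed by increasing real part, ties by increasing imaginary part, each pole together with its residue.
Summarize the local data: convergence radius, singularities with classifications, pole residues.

Denominator factor (μ**2 + μ/5 - 4/7)^2: discriminant 407/175, real irrational roots -1/10 + (1/70)*sqrt(2849) and -1/10 - (1/70)*sqrt(2849); poles of order 2, moduli -1/10 + (1/70)*sqrt(2849) and 1/10 + (1/70)*sqrt(2849).
The radius of convergence is the smallest modulus among the singular points: -1/10 + (1/70)*sqrt(2849).
The factor μ**2 + μ/5 - 4/7 splits as (μ - a)(μ - a') with a = -1/10 - (1/70)*sqrt(2849), a' = -1/10 + (1/70)*sqrt(2849). At the order-2 pole a set g(μ) = (μ - a)^2*f(μ) = [21/34 - 17*μ/7] / (μ - a')^2.
Order-2 pole: residue = g'(a); g'(-1/10 - (1/70)*sqrt(2849)) = (25600/2816033)*sqrt(2849), so the residue is (25600/2816033)*sqrt(2849).
The factor μ**2 + μ/5 - 4/7 splits as (μ - a)(μ - a') with a = -1/10 + (1/70)*sqrt(2849), a' = -1/10 - (1/70)*sqrt(2849). At the order-2 pole a set g(μ) = (μ - a)^2*f(μ) = [21/34 - 17*μ/7] / (μ - a')^2.
Order-2 pole: residue = g'(a); g'(-1/10 + (1/70)*sqrt(2849)) = -(25600/2816033)*sqrt(2849), so the residue is -(25600/2816033)*sqrt(2849).
List the singular points by increasing real part (a conjugate pair: the negative imaginary part first).

Radius of convergence at 0: -1/10 + (1/70)*sqrt(2849).
At -1/10 - (1/70)*sqrt(2849): a pole of order 2; residue (25600/2816033)*sqrt(2849).
At -1/10 + (1/70)*sqrt(2849): a pole of order 2; residue -(25600/2816033)*sqrt(2849).


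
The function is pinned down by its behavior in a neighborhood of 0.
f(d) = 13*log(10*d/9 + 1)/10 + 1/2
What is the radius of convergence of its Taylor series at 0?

The radius of convergence is 9/10.

Branch term (13/10)*log(1 - d/(-9/10)): its argument vanishes at d = -9/10, a logarithmic branch point, modulus 9/10.
The radius of convergence is the smallest modulus among the singular points: 9/10.


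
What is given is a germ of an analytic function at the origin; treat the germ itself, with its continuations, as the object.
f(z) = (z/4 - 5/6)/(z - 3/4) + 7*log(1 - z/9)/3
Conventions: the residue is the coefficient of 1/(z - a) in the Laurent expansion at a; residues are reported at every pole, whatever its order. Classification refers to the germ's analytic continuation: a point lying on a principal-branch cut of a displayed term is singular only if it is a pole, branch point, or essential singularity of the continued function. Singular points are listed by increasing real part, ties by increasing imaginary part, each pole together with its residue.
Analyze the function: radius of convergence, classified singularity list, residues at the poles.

Denominator factor (z - 3/4): pole of order 1 at 3/4, modulus 3/4.
Branch term (7/3)*log(1 - z/(9)): its argument vanishes at z = 9, a logarithmic branch point, modulus 9.
The radius of convergence is the smallest modulus among the singular points: 3/4.
The branch term is analytic at 3/4 and contributes nothing to the residue; only the rational part matters.
At the order-1 pole 3/4 set g(z) = (z - (3/4))*(rational part) = z/4 - 5/6.
Simple pole: residue = g(a) at a = 3/4, which is -31/48.
List the singular points by increasing real part (a conjugate pair: the negative imaginary part first).

Radius of convergence at 0: 3/4.
At 3/4: a pole of order 1; residue -31/48.
At 9: a logarithmic branch point.


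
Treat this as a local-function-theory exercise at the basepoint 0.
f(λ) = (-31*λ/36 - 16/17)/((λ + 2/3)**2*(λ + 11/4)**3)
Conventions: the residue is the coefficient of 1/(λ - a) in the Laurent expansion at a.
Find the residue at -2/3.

At the order-2 pole -2/3 set g(λ) = (λ - (-2/3))^2*f(λ) = (-31*λ/36 - 16/17)/(λ + 11/4)**3.
Order-2 pole: residue = g'(a); g'(-2/3) = -244176/6640625, so the residue is -244176/6640625.

The residue is -244176/6640625.


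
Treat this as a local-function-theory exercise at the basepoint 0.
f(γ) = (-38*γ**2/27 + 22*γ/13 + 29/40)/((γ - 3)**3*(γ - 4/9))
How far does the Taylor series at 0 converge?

Denominator factor (γ - 4/9): pole of order 1 at 4/9, modulus 4/9.
Denominator factor (γ - 3)^3: pole of order 3 at 3, modulus 3.
The radius of convergence is the smallest modulus among the singular points: 4/9.

The radius of convergence is 4/9.


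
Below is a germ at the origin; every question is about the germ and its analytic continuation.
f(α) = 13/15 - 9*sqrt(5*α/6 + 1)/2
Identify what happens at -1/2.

There is no denominator, hence no pole anywhere.
Branch term sqrt(1 - α/(-6/5)): argument at -1/2 is 7/12, nonzero, so -1/2 is not its branch point (a point on a principal cut is still regular for the continued germ).
So the germ continues analytically to -1/2.

The point is a regular point.


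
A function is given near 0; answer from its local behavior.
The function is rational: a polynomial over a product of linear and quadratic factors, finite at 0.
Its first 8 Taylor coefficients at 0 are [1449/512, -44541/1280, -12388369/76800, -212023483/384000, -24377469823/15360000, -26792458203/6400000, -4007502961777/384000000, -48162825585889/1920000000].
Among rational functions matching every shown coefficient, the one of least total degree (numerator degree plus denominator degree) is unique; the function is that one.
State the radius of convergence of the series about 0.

No rational of total degree below 6 reproduces all 8 coefficients; solving the [2/4] Pade equations on them gives f(k) = (-35*k**2/27 + 12*k - 23/32)/((k - 2/3)**2*(k**2 + 4*k/5 - 4/7)), whose expansion matches every shown term.
Denominator factor (k - 2/3)^2: pole of order 2 at 2/3, modulus 2/3.
Denominator factor (k**2 + 4*k/5 - 4/7): discriminant 512/175, real irrational roots -2/5 + (8/35)*sqrt(14) and -2/5 - (8/35)*sqrt(14); poles of order 1, moduli -2/5 + (8/35)*sqrt(14) and 2/5 + (8/35)*sqrt(14).
The radius of convergence is the smallest modulus among the singular points: -2/5 + (8/35)*sqrt(14).

The radius of convergence is -2/5 + (8/35)*sqrt(14).
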